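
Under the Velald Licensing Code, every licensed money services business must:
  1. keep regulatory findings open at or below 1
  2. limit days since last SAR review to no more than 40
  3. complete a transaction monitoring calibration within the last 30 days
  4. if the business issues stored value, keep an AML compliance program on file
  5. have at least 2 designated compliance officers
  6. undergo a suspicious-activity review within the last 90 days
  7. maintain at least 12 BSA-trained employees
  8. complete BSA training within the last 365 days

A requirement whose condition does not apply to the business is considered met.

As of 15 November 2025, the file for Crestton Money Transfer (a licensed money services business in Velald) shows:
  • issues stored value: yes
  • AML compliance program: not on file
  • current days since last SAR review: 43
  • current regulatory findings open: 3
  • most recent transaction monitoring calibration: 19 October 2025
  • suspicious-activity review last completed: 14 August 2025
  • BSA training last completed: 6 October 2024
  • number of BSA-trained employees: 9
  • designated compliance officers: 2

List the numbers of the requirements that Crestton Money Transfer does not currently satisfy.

1, 2, 4, 6, 7, 8

1. regulatory findings open 3 > 1 → not met
2. days since last SAR review 43 > 40 → not met
3. transaction monitoring calibration 27 days ago vs limit 30 → met
4. condition 'issues stored value' holds; AML compliance program absent → not met
5. designated compliance officers 2 ≥ 2 → met
6. suspicious-activity review 93 days ago vs limit 90 → not met
7. BSA-trained employees 9 < 12 → not met
8. BSA training 405 days ago vs limit 365 → not met
Not met: 1, 2, 4, 6, 7, 8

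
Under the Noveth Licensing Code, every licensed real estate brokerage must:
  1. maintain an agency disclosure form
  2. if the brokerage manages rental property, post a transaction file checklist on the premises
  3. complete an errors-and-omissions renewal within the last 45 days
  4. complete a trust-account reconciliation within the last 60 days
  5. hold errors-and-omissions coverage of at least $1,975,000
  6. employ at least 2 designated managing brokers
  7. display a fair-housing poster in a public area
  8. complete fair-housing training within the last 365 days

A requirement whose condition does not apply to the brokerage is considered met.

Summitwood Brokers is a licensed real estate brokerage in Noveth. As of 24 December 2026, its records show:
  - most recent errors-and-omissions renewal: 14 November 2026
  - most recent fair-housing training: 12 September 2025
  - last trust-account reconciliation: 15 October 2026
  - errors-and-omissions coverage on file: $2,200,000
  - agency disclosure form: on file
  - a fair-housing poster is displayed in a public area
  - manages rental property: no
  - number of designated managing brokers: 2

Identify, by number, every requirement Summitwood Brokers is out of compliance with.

4, 8

1. agency disclosure form present → met
2. condition 'manages rental property' does not hold → requirement n/a → met
3. errors-and-omissions renewal 40 days ago vs limit 45 → met
4. trust-account reconciliation 70 days ago vs limit 60 → not met
5. errors-and-omissions coverage $2,200,000 ≥ $1,975,000 → met
6. designated managing brokers 2 ≥ 2 → met
7. fair-housing poster present → met
8. fair-housing training 468 days ago vs limit 365 → not met
Not met: 4, 8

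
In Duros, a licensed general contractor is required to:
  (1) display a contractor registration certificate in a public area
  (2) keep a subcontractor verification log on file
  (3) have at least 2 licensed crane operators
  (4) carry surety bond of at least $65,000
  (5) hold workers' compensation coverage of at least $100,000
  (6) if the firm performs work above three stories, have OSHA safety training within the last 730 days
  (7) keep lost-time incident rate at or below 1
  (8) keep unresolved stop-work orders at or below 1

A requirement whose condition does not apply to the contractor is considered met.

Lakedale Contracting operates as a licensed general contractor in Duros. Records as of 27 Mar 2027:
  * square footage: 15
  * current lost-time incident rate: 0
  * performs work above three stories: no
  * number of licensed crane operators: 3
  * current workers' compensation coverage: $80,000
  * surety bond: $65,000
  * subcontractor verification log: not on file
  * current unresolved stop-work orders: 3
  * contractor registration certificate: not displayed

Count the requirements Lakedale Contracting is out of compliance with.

1. contractor registration certificate absent → not met
2. subcontractor verification log absent → not met
3. licensed crane operators 3 ≥ 2 → met
4. surety bond $65,000 ≥ $65,000 → met
5. workers' compensation coverage $80,000 < $100,000 → not met
6. condition 'performs work above three stories' does not hold → requirement n/a → met
7. lost-time incident rate 0 ≤ 1 → met
8. unresolved stop-work orders 3 > 1 → not met
Not met: 4 of 8

4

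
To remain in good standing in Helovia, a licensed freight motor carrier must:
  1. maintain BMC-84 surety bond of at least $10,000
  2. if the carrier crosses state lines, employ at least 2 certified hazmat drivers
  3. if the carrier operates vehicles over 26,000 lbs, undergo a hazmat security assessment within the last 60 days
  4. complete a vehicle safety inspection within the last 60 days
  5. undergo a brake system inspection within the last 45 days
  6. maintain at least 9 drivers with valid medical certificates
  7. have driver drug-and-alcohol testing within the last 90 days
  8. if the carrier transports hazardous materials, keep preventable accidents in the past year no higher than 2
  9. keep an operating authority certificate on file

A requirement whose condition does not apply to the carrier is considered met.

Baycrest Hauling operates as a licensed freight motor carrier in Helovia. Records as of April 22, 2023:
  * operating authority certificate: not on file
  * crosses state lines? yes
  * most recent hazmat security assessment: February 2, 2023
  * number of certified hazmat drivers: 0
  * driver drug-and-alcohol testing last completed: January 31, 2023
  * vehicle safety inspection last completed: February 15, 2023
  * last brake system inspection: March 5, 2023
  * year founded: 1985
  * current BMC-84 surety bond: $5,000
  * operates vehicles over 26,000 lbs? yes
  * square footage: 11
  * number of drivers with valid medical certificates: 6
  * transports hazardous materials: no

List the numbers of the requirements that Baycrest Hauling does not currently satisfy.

1. BMC-84 surety bond $5,000 < $10,000 → not met
2. condition 'crosses state lines' holds; certified hazmat drivers 0 < 2 → not met
3. condition 'operates vehicles over 26,000 lbs' holds; hazmat security assessment 79 days ago vs limit 60 → not met
4. vehicle safety inspection 66 days ago vs limit 60 → not met
5. brake system inspection 48 days ago vs limit 45 → not met
6. drivers with valid medical certificates 6 < 9 → not met
7. driver drug-and-alcohol testing 81 days ago vs limit 90 → met
8. condition 'transports hazardous materials' does not hold → requirement n/a → met
9. operating authority certificate absent → not met
Not met: 1, 2, 3, 4, 5, 6, 9

1, 2, 3, 4, 5, 6, 9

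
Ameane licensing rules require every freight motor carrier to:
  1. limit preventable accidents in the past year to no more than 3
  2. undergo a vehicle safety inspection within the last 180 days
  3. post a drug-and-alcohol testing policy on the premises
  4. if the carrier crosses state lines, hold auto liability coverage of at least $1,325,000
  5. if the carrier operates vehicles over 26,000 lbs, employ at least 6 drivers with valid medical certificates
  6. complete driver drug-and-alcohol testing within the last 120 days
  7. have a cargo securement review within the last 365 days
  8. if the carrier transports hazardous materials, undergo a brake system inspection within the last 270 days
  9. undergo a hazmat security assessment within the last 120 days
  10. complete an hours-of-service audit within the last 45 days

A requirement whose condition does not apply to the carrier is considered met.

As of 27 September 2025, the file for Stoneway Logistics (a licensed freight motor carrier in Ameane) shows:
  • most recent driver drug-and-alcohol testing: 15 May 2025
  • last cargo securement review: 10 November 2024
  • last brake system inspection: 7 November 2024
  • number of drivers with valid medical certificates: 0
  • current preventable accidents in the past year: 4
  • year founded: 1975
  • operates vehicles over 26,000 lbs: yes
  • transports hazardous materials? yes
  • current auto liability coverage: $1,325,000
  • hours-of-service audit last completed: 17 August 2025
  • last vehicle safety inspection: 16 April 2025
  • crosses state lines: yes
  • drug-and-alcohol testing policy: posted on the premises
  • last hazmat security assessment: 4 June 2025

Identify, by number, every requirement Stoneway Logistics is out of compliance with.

1, 5, 6, 8

1. preventable accidents in the past year 4 > 3 → not met
2. vehicle safety inspection 164 days ago vs limit 180 → met
3. drug-and-alcohol testing policy present → met
4. condition 'crosses state lines' holds; auto liability coverage $1,325,000 ≥ $1,325,000 → met
5. condition 'operates vehicles over 26,000 lbs' holds; drivers with valid medical certificates 0 < 6 → not met
6. driver drug-and-alcohol testing 135 days ago vs limit 120 → not met
7. cargo securement review 321 days ago vs limit 365 → met
8. condition 'transports hazardous materials' holds; brake system inspection 324 days ago vs limit 270 → not met
9. hazmat security assessment 115 days ago vs limit 120 → met
10. hours-of-service audit 41 days ago vs limit 45 → met
Not met: 1, 5, 6, 8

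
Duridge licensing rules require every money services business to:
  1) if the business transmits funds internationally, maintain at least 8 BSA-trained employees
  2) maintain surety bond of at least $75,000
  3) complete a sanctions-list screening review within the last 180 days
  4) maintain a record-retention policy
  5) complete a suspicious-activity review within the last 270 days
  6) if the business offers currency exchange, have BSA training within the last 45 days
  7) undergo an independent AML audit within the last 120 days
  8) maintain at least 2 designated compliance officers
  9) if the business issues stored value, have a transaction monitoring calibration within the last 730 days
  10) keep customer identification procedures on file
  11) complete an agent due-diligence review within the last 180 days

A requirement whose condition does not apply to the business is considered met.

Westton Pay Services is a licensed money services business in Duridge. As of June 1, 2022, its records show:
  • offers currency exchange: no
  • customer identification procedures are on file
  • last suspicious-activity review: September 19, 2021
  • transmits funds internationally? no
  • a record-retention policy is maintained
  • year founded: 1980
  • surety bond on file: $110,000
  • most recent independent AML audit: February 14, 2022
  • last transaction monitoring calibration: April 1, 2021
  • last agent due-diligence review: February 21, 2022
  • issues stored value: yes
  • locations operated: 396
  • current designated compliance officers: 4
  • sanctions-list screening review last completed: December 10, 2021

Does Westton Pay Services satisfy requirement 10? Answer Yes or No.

Yes

10. customer identification procedures present → met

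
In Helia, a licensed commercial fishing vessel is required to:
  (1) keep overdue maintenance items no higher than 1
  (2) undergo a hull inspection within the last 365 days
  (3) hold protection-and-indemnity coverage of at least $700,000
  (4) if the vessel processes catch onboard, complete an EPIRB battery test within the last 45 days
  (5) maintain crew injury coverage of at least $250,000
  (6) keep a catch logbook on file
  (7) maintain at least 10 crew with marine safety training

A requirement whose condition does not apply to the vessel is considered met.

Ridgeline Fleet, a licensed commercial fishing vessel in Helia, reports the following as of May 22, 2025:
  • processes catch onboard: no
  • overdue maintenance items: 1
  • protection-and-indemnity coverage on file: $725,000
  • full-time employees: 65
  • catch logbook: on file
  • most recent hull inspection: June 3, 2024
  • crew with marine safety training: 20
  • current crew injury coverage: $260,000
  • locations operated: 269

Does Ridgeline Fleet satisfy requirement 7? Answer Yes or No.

7. crew with marine safety training 20 ≥ 10 → met

Yes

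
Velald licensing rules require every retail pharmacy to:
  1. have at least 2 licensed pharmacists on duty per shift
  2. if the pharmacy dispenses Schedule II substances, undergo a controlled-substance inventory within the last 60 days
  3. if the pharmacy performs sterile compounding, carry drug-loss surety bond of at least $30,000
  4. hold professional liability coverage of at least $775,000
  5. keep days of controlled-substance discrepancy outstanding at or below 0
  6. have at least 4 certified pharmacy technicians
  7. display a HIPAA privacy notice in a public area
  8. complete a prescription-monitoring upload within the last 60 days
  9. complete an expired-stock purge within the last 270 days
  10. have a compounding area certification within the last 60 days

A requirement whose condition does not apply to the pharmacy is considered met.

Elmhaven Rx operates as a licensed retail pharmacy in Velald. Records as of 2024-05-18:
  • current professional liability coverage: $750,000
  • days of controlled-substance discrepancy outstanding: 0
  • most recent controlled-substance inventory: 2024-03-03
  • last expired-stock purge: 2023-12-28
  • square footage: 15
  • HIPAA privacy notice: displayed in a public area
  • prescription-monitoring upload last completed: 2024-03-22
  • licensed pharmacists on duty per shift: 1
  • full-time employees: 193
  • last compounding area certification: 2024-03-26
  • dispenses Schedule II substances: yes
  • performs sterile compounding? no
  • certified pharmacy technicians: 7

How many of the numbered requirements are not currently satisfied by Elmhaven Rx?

3

1. licensed pharmacists on duty per shift 1 < 2 → not met
2. condition 'dispenses Schedule II substances' holds; controlled-substance inventory 76 days ago vs limit 60 → not met
3. condition 'performs sterile compounding' does not hold → requirement n/a → met
4. professional liability coverage $750,000 < $775,000 → not met
5. days of controlled-substance discrepancy outstanding 0 ≤ 0 → met
6. certified pharmacy technicians 7 ≥ 4 → met
7. HIPAA privacy notice present → met
8. prescription-monitoring upload 57 days ago vs limit 60 → met
9. expired-stock purge 142 days ago vs limit 270 → met
10. compounding area certification 53 days ago vs limit 60 → met
Not met: 3 of 10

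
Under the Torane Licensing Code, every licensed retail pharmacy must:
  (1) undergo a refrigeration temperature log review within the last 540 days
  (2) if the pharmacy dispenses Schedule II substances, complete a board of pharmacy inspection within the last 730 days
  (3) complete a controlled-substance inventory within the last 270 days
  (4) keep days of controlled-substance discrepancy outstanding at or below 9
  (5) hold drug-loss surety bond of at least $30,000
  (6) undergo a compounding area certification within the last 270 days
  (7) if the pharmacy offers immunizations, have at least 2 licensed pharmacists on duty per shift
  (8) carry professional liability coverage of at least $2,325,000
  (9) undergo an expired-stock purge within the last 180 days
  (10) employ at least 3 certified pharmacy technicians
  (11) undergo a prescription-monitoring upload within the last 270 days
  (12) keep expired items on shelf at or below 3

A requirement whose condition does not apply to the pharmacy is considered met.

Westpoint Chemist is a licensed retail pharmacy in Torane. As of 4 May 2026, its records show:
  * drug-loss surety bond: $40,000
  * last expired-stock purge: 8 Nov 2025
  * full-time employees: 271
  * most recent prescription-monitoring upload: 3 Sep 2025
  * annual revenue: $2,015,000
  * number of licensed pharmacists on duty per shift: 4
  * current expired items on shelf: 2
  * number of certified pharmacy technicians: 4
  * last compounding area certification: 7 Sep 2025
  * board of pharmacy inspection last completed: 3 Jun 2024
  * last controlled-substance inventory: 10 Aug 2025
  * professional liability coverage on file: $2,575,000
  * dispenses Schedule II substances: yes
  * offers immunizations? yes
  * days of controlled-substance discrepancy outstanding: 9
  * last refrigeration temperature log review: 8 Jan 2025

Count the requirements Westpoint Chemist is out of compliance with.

1. refrigeration temperature log review 481 days ago vs limit 540 → met
2. condition 'dispenses Schedule II substances' holds; board of pharmacy inspection 700 days ago vs limit 730 → met
3. controlled-substance inventory 267 days ago vs limit 270 → met
4. days of controlled-substance discrepancy outstanding 9 ≤ 9 → met
5. drug-loss surety bond $40,000 ≥ $30,000 → met
6. compounding area certification 239 days ago vs limit 270 → met
7. condition 'offers immunizations' holds; licensed pharmacists on duty per shift 4 ≥ 2 → met
8. professional liability coverage $2,575,000 ≥ $2,325,000 → met
9. expired-stock purge 177 days ago vs limit 180 → met
10. certified pharmacy technicians 4 ≥ 3 → met
11. prescription-monitoring upload 243 days ago vs limit 270 → met
12. expired items on shelf 2 ≤ 3 → met
Not met: 0 of 12

0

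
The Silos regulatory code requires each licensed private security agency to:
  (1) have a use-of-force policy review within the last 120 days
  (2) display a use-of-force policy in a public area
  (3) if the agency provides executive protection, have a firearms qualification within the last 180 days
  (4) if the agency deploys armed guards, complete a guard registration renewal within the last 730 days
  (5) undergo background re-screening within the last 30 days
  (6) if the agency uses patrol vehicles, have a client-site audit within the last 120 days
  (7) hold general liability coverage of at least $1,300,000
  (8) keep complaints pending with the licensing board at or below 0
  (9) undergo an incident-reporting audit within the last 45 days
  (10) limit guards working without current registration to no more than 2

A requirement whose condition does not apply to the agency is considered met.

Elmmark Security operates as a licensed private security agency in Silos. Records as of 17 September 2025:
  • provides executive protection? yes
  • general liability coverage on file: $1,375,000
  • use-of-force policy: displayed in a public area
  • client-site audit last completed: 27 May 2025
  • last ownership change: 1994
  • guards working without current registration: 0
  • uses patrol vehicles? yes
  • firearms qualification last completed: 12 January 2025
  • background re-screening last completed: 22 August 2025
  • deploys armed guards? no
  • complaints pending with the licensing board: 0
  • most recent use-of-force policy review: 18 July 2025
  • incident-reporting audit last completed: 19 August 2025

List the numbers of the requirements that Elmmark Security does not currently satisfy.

3

1. use-of-force policy review 61 days ago vs limit 120 → met
2. use-of-force policy present → met
3. condition 'provides executive protection' holds; firearms qualification 248 days ago vs limit 180 → not met
4. condition 'deploys armed guards' does not hold → requirement n/a → met
5. background re-screening 26 days ago vs limit 30 → met
6. condition 'uses patrol vehicles' holds; client-site audit 113 days ago vs limit 120 → met
7. general liability coverage $1,375,000 ≥ $1,300,000 → met
8. complaints pending with the licensing board 0 ≤ 0 → met
9. incident-reporting audit 29 days ago vs limit 45 → met
10. guards working without current registration 0 ≤ 2 → met
Not met: 3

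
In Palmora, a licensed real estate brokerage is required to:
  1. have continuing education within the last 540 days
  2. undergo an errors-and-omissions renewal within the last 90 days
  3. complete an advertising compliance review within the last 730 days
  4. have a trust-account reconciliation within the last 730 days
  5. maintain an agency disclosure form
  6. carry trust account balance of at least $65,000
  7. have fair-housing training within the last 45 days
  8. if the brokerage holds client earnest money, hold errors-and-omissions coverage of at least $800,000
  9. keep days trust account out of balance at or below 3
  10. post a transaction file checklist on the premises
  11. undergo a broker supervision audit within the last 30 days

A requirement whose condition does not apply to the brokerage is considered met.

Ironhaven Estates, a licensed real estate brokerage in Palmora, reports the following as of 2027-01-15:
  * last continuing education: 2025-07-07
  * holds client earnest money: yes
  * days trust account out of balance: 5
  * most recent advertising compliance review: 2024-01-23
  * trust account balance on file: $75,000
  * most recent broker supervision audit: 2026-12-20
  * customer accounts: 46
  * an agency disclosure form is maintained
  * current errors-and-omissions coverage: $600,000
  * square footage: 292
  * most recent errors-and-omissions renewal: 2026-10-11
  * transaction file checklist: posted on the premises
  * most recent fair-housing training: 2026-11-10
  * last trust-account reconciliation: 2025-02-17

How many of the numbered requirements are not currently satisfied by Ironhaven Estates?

6

1. continuing education 557 days ago vs limit 540 → not met
2. errors-and-omissions renewal 96 days ago vs limit 90 → not met
3. advertising compliance review 1088 days ago vs limit 730 → not met
4. trust-account reconciliation 697 days ago vs limit 730 → met
5. agency disclosure form present → met
6. trust account balance $75,000 ≥ $65,000 → met
7. fair-housing training 66 days ago vs limit 45 → not met
8. condition 'holds client earnest money' holds; errors-and-omissions coverage $600,000 < $800,000 → not met
9. days trust account out of balance 5 > 3 → not met
10. transaction file checklist present → met
11. broker supervision audit 26 days ago vs limit 30 → met
Not met: 6 of 11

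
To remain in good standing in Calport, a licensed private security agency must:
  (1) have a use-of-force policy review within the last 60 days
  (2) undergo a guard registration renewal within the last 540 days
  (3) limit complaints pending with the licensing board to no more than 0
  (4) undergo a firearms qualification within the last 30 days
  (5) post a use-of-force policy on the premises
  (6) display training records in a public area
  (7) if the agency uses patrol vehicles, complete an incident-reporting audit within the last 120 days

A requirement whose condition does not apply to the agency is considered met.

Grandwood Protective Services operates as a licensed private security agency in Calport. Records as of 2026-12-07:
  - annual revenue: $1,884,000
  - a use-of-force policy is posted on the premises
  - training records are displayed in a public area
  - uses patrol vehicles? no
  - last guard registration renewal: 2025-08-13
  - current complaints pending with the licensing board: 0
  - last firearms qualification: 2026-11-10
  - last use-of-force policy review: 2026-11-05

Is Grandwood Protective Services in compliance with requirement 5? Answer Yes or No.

Yes

5. use-of-force policy present → met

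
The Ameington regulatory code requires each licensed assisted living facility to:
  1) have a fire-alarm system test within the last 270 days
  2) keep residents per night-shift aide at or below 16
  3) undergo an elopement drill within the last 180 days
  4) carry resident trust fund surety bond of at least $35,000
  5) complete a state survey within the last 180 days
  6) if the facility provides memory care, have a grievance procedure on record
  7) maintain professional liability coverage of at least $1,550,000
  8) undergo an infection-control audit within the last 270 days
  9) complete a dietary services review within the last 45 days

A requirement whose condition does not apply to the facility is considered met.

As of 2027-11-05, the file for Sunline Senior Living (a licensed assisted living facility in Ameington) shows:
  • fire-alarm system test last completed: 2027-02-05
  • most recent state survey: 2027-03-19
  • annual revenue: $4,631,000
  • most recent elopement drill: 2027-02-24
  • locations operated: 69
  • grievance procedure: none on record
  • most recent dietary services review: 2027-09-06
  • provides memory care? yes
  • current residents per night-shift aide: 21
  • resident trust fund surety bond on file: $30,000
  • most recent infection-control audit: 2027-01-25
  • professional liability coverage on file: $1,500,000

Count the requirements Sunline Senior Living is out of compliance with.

9

1. fire-alarm system test 273 days ago vs limit 270 → not met
2. residents per night-shift aide 21 > 16 → not met
3. elopement drill 254 days ago vs limit 180 → not met
4. resident trust fund surety bond $30,000 < $35,000 → not met
5. state survey 231 days ago vs limit 180 → not met
6. condition 'provides memory care' holds; grievance procedure absent → not met
7. professional liability coverage $1,500,000 < $1,550,000 → not met
8. infection-control audit 284 days ago vs limit 270 → not met
9. dietary services review 60 days ago vs limit 45 → not met
Not met: 9 of 9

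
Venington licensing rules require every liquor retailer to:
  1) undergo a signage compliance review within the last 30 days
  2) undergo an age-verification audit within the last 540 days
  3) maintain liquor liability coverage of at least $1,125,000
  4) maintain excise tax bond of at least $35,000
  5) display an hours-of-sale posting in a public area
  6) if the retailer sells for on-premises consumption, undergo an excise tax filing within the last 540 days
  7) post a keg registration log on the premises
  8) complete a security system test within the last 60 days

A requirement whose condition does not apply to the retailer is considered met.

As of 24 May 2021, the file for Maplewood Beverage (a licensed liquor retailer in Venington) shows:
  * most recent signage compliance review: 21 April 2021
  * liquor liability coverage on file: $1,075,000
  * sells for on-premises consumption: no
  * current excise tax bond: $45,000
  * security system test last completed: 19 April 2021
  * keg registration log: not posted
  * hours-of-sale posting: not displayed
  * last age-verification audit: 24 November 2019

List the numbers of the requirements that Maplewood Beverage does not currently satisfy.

1, 2, 3, 5, 7

1. signage compliance review 33 days ago vs limit 30 → not met
2. age-verification audit 547 days ago vs limit 540 → not met
3. liquor liability coverage $1,075,000 < $1,125,000 → not met
4. excise tax bond $45,000 ≥ $35,000 → met
5. hours-of-sale posting absent → not met
6. condition 'sells for on-premises consumption' does not hold → requirement n/a → met
7. keg registration log absent → not met
8. security system test 35 days ago vs limit 60 → met
Not met: 1, 2, 3, 5, 7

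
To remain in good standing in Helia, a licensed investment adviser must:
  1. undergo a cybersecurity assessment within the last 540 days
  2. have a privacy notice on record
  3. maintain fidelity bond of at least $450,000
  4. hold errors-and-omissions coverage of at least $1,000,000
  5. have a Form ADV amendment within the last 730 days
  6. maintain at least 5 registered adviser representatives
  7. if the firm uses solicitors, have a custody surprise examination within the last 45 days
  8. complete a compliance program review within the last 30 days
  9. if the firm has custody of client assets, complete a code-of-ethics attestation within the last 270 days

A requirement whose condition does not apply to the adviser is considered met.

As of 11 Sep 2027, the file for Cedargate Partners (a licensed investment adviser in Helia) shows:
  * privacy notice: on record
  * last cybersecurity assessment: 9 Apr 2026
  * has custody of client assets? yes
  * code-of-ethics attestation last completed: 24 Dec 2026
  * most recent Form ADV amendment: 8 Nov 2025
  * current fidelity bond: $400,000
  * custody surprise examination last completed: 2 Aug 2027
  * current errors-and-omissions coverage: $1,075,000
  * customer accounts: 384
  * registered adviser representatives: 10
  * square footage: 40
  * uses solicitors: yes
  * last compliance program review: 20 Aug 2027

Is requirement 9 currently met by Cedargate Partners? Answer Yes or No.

Yes

9. condition 'has custody of client assets' holds; code-of-ethics attestation 261 days ago vs limit 270 → met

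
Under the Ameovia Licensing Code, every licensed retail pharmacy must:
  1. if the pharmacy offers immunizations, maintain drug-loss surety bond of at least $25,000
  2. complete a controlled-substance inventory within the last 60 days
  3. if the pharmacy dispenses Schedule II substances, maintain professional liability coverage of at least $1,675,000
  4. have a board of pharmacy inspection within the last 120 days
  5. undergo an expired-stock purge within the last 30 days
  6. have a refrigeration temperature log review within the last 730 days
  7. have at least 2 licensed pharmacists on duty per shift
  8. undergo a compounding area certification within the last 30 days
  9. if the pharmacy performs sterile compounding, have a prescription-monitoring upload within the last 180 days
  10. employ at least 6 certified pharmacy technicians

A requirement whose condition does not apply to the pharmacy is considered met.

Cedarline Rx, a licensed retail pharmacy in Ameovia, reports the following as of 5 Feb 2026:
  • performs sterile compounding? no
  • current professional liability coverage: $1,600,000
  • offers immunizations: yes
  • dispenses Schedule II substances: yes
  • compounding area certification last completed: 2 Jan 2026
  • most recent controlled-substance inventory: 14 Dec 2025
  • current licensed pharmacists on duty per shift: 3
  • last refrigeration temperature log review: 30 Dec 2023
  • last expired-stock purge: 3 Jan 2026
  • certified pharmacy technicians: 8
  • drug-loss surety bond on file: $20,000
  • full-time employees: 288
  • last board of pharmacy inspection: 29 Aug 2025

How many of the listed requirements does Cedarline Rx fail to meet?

6

1. condition 'offers immunizations' holds; drug-loss surety bond $20,000 < $25,000 → not met
2. controlled-substance inventory 53 days ago vs limit 60 → met
3. condition 'dispenses Schedule II substances' holds; professional liability coverage $1,600,000 < $1,675,000 → not met
4. board of pharmacy inspection 160 days ago vs limit 120 → not met
5. expired-stock purge 33 days ago vs limit 30 → not met
6. refrigeration temperature log review 768 days ago vs limit 730 → not met
7. licensed pharmacists on duty per shift 3 ≥ 2 → met
8. compounding area certification 34 days ago vs limit 30 → not met
9. condition 'performs sterile compounding' does not hold → requirement n/a → met
10. certified pharmacy technicians 8 ≥ 6 → met
Not met: 6 of 10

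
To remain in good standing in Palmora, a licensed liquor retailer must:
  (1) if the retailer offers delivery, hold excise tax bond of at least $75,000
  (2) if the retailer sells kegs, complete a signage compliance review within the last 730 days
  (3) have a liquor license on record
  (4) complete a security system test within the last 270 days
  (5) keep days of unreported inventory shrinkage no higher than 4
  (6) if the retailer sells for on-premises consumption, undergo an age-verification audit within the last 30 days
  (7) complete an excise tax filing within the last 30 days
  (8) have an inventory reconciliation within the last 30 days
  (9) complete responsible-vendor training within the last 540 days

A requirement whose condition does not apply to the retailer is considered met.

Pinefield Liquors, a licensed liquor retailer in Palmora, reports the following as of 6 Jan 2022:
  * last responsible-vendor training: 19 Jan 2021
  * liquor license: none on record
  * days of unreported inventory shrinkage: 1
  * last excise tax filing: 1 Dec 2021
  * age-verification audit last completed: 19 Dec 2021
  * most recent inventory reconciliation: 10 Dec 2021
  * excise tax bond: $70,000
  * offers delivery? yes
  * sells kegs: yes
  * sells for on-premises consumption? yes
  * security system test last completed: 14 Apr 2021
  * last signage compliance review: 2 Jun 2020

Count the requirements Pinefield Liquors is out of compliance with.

3

1. condition 'offers delivery' holds; excise tax bond $70,000 < $75,000 → not met
2. condition 'sells kegs' holds; signage compliance review 583 days ago vs limit 730 → met
3. liquor license absent → not met
4. security system test 267 days ago vs limit 270 → met
5. days of unreported inventory shrinkage 1 ≤ 4 → met
6. condition 'sells for on-premises consumption' holds; age-verification audit 18 days ago vs limit 30 → met
7. excise tax filing 36 days ago vs limit 30 → not met
8. inventory reconciliation 27 days ago vs limit 30 → met
9. responsible-vendor training 352 days ago vs limit 540 → met
Not met: 3 of 9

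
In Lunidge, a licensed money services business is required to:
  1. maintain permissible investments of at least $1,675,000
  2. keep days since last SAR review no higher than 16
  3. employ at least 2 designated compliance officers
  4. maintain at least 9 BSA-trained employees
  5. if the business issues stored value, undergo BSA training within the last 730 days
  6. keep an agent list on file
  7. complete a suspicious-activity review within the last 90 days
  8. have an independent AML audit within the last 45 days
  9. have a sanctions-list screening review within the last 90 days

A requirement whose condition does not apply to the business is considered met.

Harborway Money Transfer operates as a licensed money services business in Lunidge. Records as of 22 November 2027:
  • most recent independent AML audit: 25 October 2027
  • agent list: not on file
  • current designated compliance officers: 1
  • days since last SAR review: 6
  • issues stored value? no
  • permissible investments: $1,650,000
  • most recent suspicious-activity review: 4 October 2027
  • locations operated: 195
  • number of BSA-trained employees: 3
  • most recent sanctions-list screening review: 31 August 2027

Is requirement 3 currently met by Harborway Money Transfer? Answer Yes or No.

No

3. designated compliance officers 1 < 2 → not met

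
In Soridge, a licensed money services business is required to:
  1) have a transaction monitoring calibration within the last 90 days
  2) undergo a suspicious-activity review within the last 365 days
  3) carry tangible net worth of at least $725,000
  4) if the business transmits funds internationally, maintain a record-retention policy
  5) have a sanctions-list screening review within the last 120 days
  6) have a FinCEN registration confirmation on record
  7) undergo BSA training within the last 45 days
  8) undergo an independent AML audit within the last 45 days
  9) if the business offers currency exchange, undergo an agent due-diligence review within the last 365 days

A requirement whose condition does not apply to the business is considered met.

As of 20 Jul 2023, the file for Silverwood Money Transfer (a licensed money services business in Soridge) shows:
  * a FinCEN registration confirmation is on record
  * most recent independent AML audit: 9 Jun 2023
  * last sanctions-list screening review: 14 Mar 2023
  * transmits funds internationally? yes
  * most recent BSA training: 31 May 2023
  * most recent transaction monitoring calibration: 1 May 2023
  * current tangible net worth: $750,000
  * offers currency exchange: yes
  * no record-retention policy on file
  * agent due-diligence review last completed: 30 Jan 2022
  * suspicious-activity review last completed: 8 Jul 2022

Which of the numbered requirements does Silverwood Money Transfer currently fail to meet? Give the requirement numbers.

2, 4, 5, 7, 9

1. transaction monitoring calibration 80 days ago vs limit 90 → met
2. suspicious-activity review 377 days ago vs limit 365 → not met
3. tangible net worth $750,000 ≥ $725,000 → met
4. condition 'transmits funds internationally' holds; record-retention policy absent → not met
5. sanctions-list screening review 128 days ago vs limit 120 → not met
6. FinCEN registration confirmation present → met
7. BSA training 50 days ago vs limit 45 → not met
8. independent AML audit 41 days ago vs limit 45 → met
9. condition 'offers currency exchange' holds; agent due-diligence review 536 days ago vs limit 365 → not met
Not met: 2, 4, 5, 7, 9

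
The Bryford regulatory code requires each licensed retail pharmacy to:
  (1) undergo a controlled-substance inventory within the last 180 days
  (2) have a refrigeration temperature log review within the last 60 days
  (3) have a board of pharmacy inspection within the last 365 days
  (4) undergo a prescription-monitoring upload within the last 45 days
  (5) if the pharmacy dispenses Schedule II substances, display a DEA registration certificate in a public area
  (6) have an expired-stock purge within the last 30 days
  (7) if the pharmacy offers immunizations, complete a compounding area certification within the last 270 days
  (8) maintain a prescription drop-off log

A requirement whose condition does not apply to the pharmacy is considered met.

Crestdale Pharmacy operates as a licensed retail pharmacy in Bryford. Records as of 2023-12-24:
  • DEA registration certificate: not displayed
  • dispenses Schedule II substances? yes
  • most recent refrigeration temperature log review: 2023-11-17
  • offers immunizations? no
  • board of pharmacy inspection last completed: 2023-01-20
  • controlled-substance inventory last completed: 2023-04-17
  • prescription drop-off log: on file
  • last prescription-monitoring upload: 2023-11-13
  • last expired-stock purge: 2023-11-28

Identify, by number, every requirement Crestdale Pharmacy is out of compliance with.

1, 5

1. controlled-substance inventory 251 days ago vs limit 180 → not met
2. refrigeration temperature log review 37 days ago vs limit 60 → met
3. board of pharmacy inspection 338 days ago vs limit 365 → met
4. prescription-monitoring upload 41 days ago vs limit 45 → met
5. condition 'dispenses Schedule II substances' holds; DEA registration certificate absent → not met
6. expired-stock purge 26 days ago vs limit 30 → met
7. condition 'offers immunizations' does not hold → requirement n/a → met
8. prescription drop-off log present → met
Not met: 1, 5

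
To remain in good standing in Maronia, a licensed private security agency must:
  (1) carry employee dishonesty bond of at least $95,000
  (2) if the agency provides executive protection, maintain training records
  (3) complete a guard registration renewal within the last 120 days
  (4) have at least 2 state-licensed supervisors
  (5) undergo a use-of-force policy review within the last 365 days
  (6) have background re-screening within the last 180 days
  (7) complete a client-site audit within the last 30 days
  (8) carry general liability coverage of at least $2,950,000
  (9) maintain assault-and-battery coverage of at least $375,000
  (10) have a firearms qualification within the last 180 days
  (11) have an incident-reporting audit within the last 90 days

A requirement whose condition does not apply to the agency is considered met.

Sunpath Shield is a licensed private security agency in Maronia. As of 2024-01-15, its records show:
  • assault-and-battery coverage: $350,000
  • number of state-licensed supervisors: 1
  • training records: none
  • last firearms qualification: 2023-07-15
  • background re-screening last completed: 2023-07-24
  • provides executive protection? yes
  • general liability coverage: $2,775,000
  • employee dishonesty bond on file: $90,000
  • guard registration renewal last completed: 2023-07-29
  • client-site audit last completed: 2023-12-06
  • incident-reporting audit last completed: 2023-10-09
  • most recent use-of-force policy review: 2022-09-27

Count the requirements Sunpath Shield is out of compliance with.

10

1. employee dishonesty bond $90,000 < $95,000 → not met
2. condition 'provides executive protection' holds; training records absent → not met
3. guard registration renewal 170 days ago vs limit 120 → not met
4. state-licensed supervisors 1 < 2 → not met
5. use-of-force policy review 475 days ago vs limit 365 → not met
6. background re-screening 175 days ago vs limit 180 → met
7. client-site audit 40 days ago vs limit 30 → not met
8. general liability coverage $2,775,000 < $2,950,000 → not met
9. assault-and-battery coverage $350,000 < $375,000 → not met
10. firearms qualification 184 days ago vs limit 180 → not met
11. incident-reporting audit 98 days ago vs limit 90 → not met
Not met: 10 of 11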